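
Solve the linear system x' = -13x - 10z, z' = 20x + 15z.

x(t) = 2c_1e^(t)sin(2t) - c_1e^(t)cos(2t) - c_2e^(t)sin(2t) - 2c_2e^(t)cos(2t), z(t) = -3c_1e^(t)sin(2t) + c_1e^(t)cos(2t) + c_2e^(t)sin(2t) + 3c_2e^(t)cos(2t)

Coefficient matrix A = [[-13, -10], [20, 15]].
Characteristic polynomial det(A - λI) = λ^2 - 2λ + 5 = 0.
Eigenvalues λ = 1 ± 2i (complex conjugate pair).
For λ=1+2i: an eigenvector is (-1,1) - i(2,-3) = (-1 - 2i, 1 + 3i).
A real fundamental pair from Re and Im of e^((1+2i)t)v: X_1 = e^(t)(cos(2t)·(-1,1) + sin(2t)·(2,-3)), X_2 = e^(t)(sin(2t)·(-1,1) - cos(2t)·(2,-3)).
General solution: c_1X_1 + c_2X_2.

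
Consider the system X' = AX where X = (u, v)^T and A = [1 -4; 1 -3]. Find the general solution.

u(t) = -2c_1e^(-t) - 2c_2te^(-t) - c_2e^(-t), v(t) = -c_1e^(-t) - c_2te^(-t)

Coefficient matrix A = [[1, -4], [1, -3]].
Characteristic polynomial det(A - λI) = λ^2 + 2λ + 1 = 0.
Single eigenvalue λ = -1 with algebraic multiplicity 2.
Eigenvector v = (-2,-1); generalized eigenvector w with (A-λI)w=v is (-1,0).
General solution: e^(-t)[c_1·v + c_2·(t·v + w)].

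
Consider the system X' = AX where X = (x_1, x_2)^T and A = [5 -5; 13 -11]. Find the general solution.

Coefficient matrix A = [[5, -5], [13, -11]].
Characteristic polynomial det(A - λI) = λ^2 + 6λ + 10 = 0.
Eigenvalues λ = -3 ± i (complex conjugate pair).
For λ=-3+i: an eigenvector is (-2,-3) - i(-1,-2) = (-2 + i, -3 + 2i).
A real fundamental pair from Re and Im of e^((-3+i)t)v: X_1 = e^(-3t)(cos(t)·(-2,-3) + sin(t)·(-1,-2)), X_2 = e^(-3t)(sin(t)·(-2,-3) - cos(t)·(-1,-2)).
General solution: C_1X_1 + C_2X_2.

x_1(t) = -C_1e^(-3t)sin(t) - 2C_1e^(-3t)cos(t) - 2C_2e^(-3t)sin(t) + C_2e^(-3t)cos(t), x_2(t) = -2C_1e^(-3t)sin(t) - 3C_1e^(-3t)cos(t) - 3C_2e^(-3t)sin(t) + 2C_2e^(-3t)cos(t)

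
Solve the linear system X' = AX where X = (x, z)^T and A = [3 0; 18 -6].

x(t) = -K_2e^(3t), z(t) = -K_1e^(-6t) - 2K_2e^(3t)

Coefficient matrix A = [[3, 0], [18, -6]].
Characteristic polynomial det(A - λI) = λ^2 + 3λ - 18 = 0.
Eigenvalues λ = -6, 3.
For λ=-6: (A-λI) row 1 is [9, 0], so an eigenvector is (0, -1).
For λ=3: (A-λI) row 2 is [18, -9], so an eigenvector is (-1, -2).
General solution: K_1e^(-6t)(0,-1) + K_2e^(3t)(-1,-2).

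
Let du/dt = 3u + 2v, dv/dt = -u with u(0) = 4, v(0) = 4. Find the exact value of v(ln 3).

A = [[3,2],[-1,0]]; eigenvalues λ = 1, 2.
Eigenvectors: (1,-1) for λ=1, (2,-1) for λ=2.
From the initial condition, c_1 = -12, c_2 = 8.
v(ln 3) = (-12)(3^1)(-1) + (8)(3^2)(-1) = -36.

-36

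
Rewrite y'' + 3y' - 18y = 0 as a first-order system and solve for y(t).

y(t) = C_1e^(3t) + C_2e^(-6t)

Let x_1 = y, x_2 = y'. Then x_1' = x_2 and x_2' = 18x_1 - 3x_2.
A = [[0,1],[18,-3]]; det(A-λI) = λ^2 + 3λ - 18.
Eigenvalues λ = 3, -6 with eigenvectors (1,3), (1,-6).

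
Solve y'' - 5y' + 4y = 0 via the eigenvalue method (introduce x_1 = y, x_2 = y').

Let x_1 = y, x_2 = y'. Then x_1' = x_2 and x_2' = -4x_1 + 5x_2.
A = [[0,1],[-4,5]]; det(A-λI) = λ^2 - 5λ + 4.
Eigenvalues λ = 4, 1 with eigenvectors (1,4), (1,1).

y(t) = K_1e^(4t) + K_2e^(t)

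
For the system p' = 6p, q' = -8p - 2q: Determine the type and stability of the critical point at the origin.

saddle

A = [[6,0],[-8,-2]]; det(A-λI) = λ^2 - 4λ - 12.
λ = 6, -2: opposite signs.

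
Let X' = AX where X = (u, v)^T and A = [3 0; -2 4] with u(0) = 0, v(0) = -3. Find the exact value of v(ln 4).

-768

A = [[3,0],[-2,4]]; eigenvalues λ = 3, 4.
Eigenvectors: (-1,-2) for λ=3, (0,-1) for λ=4.
From the initial condition, c_1 = 0, c_2 = 3.
v(ln 4) = (0)(4^3)(-2) + (3)(4^4)(-1) = -768.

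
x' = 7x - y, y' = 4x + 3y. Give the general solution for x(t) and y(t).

Coefficient matrix A = [[7, -1], [4, 3]].
Characteristic polynomial det(A - λI) = λ^2 - 10λ + 25 = 0.
Single eigenvalue λ = 5 with algebraic multiplicity 2.
Eigenvector v = (-1,-2); generalized eigenvector w with (A-λI)w=v is (-2,-3).
General solution: e^(5t)[K_1·v + K_2·(t·v + w)].

x(t) = -K_1e^(5t) - K_2te^(5t) - 2K_2e^(5t), y(t) = -2K_1e^(5t) - 2K_2te^(5t) - 3K_2e^(5t)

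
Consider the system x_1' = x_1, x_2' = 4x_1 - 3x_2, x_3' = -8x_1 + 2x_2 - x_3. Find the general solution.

x_1(t) = C_1e^(t), x_2(t) = C_1e^(t) + C_2e^(-3t), x_3(t) = -3C_1e^(t) - C_2e^(-3t) + C_3e^(-t)

Coefficient matrix A = [[1, 0, 0], [4, -3, 0], [-8, 2, -1]].
det(A - λI) = 0 gives eigenvalues λ = 1, -3, -1.
For λ=1: eigenvector (1,1,-3).
For λ=-3: eigenvector (0,1,-1).
For λ=-1: eigenvector (0,0,1).
General solution: C_1e^(t)(1,1,-3) + C_2e^(-3t)(0,1,-1) + C_3e^(-t)(0,0,1).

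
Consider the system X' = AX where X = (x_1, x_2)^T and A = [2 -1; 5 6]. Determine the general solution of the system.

x_1(t) = -K_1e^(4t)sin(t) + K_2e^(4t)cos(t), x_2(t) = 2K_1e^(4t)sin(t) + K_1e^(4t)cos(t) + K_2e^(4t)sin(t) - 2K_2e^(4t)cos(t)

Coefficient matrix A = [[2, -1], [5, 6]].
Characteristic polynomial det(A - λI) = λ^2 - 8λ + 17 = 0.
Eigenvalues λ = 4 ± i (complex conjugate pair).
For λ=4+i: an eigenvector is (0,1) - i(-1,2) = (0 + i, 1 - 2i).
A real fundamental pair from Re and Im of e^((4+i)t)v: X_1 = e^(4t)(cos(t)·(0,1) + sin(t)·(-1,2)), X_2 = e^(4t)(sin(t)·(0,1) - cos(t)·(-1,2)).
General solution: K_1X_1 + K_2X_2.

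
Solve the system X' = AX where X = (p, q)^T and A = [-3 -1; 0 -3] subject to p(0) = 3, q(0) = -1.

Coefficient matrix A = [[-3, -1], [0, -3]].
Characteristic polynomial det(A - λI) = λ^2 + 6λ + 9 = 0.
Single eigenvalue λ = -3 with algebraic multiplicity 2.
Eigenvector v = (-1,0); generalized eigenvector w with (A-λI)w=v is (-1,1).
General solution: e^(-3t)[C_1·v + C_2·(t·v + w)].
Applying p(0)=3, q(0)=-1 gives C_1=-2, C_2=-1.

p(t) = te^(-3t) + 3e^(-3t), q(t) = -e^(-3t)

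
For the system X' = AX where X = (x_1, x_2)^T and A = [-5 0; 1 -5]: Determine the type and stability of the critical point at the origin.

stable improper node

A = [[-5,0],[1,-5]]; det(A-λI) = λ^2 + 10λ + 25.
repeated λ = -5 with a single eigenvector.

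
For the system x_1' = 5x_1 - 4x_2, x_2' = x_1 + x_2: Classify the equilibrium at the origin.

A = [[5,-4],[1,1]]; det(A-λI) = λ^2 - 6λ + 9.
repeated λ = 3 with a single eigenvector.

unstable improper node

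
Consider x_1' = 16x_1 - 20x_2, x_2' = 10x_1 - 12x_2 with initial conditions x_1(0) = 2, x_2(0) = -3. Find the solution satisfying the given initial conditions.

x_1(t) = 44e^(2t)sin(2t) + 2e^(2t)cos(2t), x_2(t) = 31e^(2t)sin(2t) - 3e^(2t)cos(2t)

Coefficient matrix A = [[16, -20], [10, -12]].
Characteristic polynomial det(A - λI) = λ^2 - 4λ + 8 = 0.
Eigenvalues λ = 2 ± 2i (complex conjugate pair).
For λ=2+2i: an eigenvector is (1,1) - i(-3,-2) = (1 + 3i, 1 + 2i).
A real fundamental pair from Re and Im of e^((2+2i)t)v: X_1 = e^(2t)(cos(2t)·(1,1) + sin(2t)·(-3,-2)), X_2 = e^(2t)(sin(2t)·(1,1) - cos(2t)·(-3,-2)).
General solution: c_1X_1 + c_2X_2.
Applying x_1(0)=2, x_2(0)=-3 gives c_1=-13, c_2=5.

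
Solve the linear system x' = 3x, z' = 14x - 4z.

Coefficient matrix A = [[3, 0], [14, -4]].
Characteristic polynomial det(A - λI) = λ^2 + λ - 12 = 0.
Eigenvalues λ = 3, -4.
For λ=3: (A-λI) row 2 is [14, -7], so an eigenvector is (1, 2).
For λ=-4: (A-λI) row 1 is [7, 0], so an eigenvector is (0, -1).
General solution: c_1e^(3t)(1,2) + c_2e^(-4t)(0,-1).

x(t) = c_1e^(3t), z(t) = 2c_1e^(3t) - c_2e^(-4t)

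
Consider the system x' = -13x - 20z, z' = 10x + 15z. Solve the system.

Coefficient matrix A = [[-13, -20], [10, 15]].
Characteristic polynomial det(A - λI) = λ^2 - 2λ + 5 = 0.
Eigenvalues λ = 1 ± 2i (complex conjugate pair).
For λ=1+2i: an eigenvector is (1,-1) - i(3,-2) = (1 - 3i, -1 + 2i).
A real fundamental pair from Re and Im of e^((1+2i)t)v: X_1 = e^(t)(cos(2t)·(1,-1) + sin(2t)·(3,-2)), X_2 = e^(t)(sin(2t)·(1,-1) - cos(2t)·(3,-2)).
General solution: K_1X_1 + K_2X_2.

x(t) = 3K_1e^(t)sin(2t) + K_1e^(t)cos(2t) + K_2e^(t)sin(2t) - 3K_2e^(t)cos(2t), z(t) = -2K_1e^(t)sin(2t) - K_1e^(t)cos(2t) - K_2e^(t)sin(2t) + 2K_2e^(t)cos(2t)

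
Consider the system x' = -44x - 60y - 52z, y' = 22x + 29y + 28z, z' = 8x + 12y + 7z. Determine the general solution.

x(t) = -3K_1e^(-4t) - 4K_2e^(-3t) - 4K_3e^(-t), y(t) = 2K_1e^(-4t) + K_2e^(-3t) + 2K_3e^(-t), z(t) = 2K_2e^(-3t) + K_3e^(-t)

Coefficient matrix A = [[-44, -60, -52], [22, 29, 28], [8, 12, 7]].
det(A - λI) = 0 gives eigenvalues λ = -4, -3, -1.
For λ=-4: eigenvector (-3,2,0).
For λ=-3: eigenvector (-4,1,2).
For λ=-1: eigenvector (-4,2,1).
General solution: K_1e^(-4t)(-3,2,0) + K_2e^(-3t)(-4,1,2) + K_3e^(-t)(-4,2,1).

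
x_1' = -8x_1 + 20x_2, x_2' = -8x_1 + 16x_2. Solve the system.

x_1(t) = -K_1e^(4t)sin(4t) + 2K_1e^(4t)cos(4t) + 2K_2e^(4t)sin(4t) + K_2e^(4t)cos(4t), x_2(t) = -K_1e^(4t)sin(4t) + K_1e^(4t)cos(4t) + K_2e^(4t)sin(4t) + K_2e^(4t)cos(4t)

Coefficient matrix A = [[-8, 20], [-8, 16]].
Characteristic polynomial det(A - λI) = λ^2 - 8λ + 32 = 0.
Eigenvalues λ = 4 ± 4i (complex conjugate pair).
For λ=4+4i: an eigenvector is (2,1) - i(-1,-1) = (2 + i, 1 + i).
A real fundamental pair from Re and Im of e^((4+4i)t)v: X_1 = e^(4t)(cos(4t)·(2,1) + sin(4t)·(-1,-1)), X_2 = e^(4t)(sin(4t)·(2,1) - cos(4t)·(-1,-1)).
General solution: K_1X_1 + K_2X_2.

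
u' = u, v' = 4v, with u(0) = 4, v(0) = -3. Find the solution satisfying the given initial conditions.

u(t) = 4e^(t), v(t) = -3e^(4t)

Coefficient matrix A = [[1, 0], [0, 4]].
Characteristic polynomial det(A - λI) = λ^2 - 5λ + 4 = 0.
Eigenvalues λ = 4, 1.
For λ=4: (A-λI) row 1 is [-3, 0], so an eigenvector is (0, -1).
For λ=1: (A-λI) row 2 is [0, 3], so an eigenvector is (1, 0).
General solution: c_1e^(4t)(0,-1) + c_2e^(t)(1,0).
Applying u(0)=4, v(0)=-3 gives c_1=3, c_2=4.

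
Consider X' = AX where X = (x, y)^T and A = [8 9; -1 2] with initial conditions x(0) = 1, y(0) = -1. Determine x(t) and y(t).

x(t) = -6te^(5t) + e^(5t), y(t) = 2te^(5t) - e^(5t)

Coefficient matrix A = [[8, 9], [-1, 2]].
Characteristic polynomial det(A - λI) = λ^2 - 10λ + 25 = 0.
Single eigenvalue λ = 5 with algebraic multiplicity 2.
Eigenvector v = (3,-1); generalized eigenvector w with (A-λI)w=v is (1,0).
General solution: e^(5t)[C_1·v + C_2·(t·v + w)].
Applying x(0)=1, y(0)=-1 gives C_1=1, C_2=-2.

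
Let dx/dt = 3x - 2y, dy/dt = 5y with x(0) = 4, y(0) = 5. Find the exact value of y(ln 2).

A = [[3,-2],[0,5]]; eigenvalues λ = 3, 5.
Eigenvectors: (-1,0) for λ=3, (-1,1) for λ=5.
From the initial condition, c_1 = -9, c_2 = 5.
y(ln 2) = (-9)(2^3)(0) + (5)(2^5)(1) = 160.

160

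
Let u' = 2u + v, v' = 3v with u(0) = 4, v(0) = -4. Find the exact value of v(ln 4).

A = [[2,1],[0,3]]; eigenvalues λ = 3, 2.
Eigenvectors: (-1,-1) for λ=3, (1,0) for λ=2.
From the initial condition, c_1 = 4, c_2 = 8.
v(ln 4) = (4)(4^3)(-1) + (8)(4^2)(0) = -256.

-256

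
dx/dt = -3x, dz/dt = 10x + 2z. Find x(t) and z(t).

Coefficient matrix A = [[-3, 0], [10, 2]].
Characteristic polynomial det(A - λI) = λ^2 + λ - 6 = 0.
Eigenvalues λ = 2, -3.
For λ=2: (A-λI) row 1 is [-5, 0], so an eigenvector is (0, 1).
For λ=-3: (A-λI) row 2 is [10, 5], so an eigenvector is (-1, 2).
General solution: C_1e^(2t)(0,1) + C_2e^(-3t)(-1,2).

x(t) = -C_2e^(-3t), z(t) = C_1e^(2t) + 2C_2e^(-3t)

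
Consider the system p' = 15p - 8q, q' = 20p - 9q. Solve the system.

Coefficient matrix A = [[15, -8], [20, -9]].
Characteristic polynomial det(A - λI) = λ^2 - 6λ + 25 = 0.
Eigenvalues λ = 3 ± 4i (complex conjugate pair).
For λ=3+4i: an eigenvector is (-1,-2) - i(1,1) = (-1 - i, -2 - i).
A real fundamental pair from Re and Im of e^((3+4i)t)v: X_1 = e^(3t)(cos(4t)·(-1,-2) + sin(4t)·(1,1)), X_2 = e^(3t)(sin(4t)·(-1,-2) - cos(4t)·(1,1)).
General solution: K_1X_1 + K_2X_2.

p(t) = K_1e^(3t)sin(4t) - K_1e^(3t)cos(4t) - K_2e^(3t)sin(4t) - K_2e^(3t)cos(4t), q(t) = K_1e^(3t)sin(4t) - 2K_1e^(3t)cos(4t) - 2K_2e^(3t)sin(4t) - K_2e^(3t)cos(4t)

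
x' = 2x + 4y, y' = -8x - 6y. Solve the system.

x(t) = -c_1e^(-2t)sin(4t) + c_2e^(-2t)cos(4t), y(t) = c_1e^(-2t)sin(4t) - c_1e^(-2t)cos(4t) - c_2e^(-2t)sin(4t) - c_2e^(-2t)cos(4t)

Coefficient matrix A = [[2, 4], [-8, -6]].
Characteristic polynomial det(A - λI) = λ^2 + 4λ + 20 = 0.
Eigenvalues λ = -2 ± 4i (complex conjugate pair).
For λ=-2+4i: an eigenvector is (0,-1) - i(-1,1) = (0 + i, -1 - i).
A real fundamental pair from Re and Im of e^((-2+4i)t)v: X_1 = e^(-2t)(cos(4t)·(0,-1) + sin(4t)·(-1,1)), X_2 = e^(-2t)(sin(4t)·(0,-1) - cos(4t)·(-1,1)).
General solution: c_1X_1 + c_2X_2.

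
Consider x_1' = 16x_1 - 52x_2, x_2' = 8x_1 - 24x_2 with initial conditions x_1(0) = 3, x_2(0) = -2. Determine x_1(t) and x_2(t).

Coefficient matrix A = [[16, -52], [8, -24]].
Characteristic polynomial det(A - λI) = λ^2 + 8λ + 32 = 0.
Eigenvalues λ = -4 ± 4i (complex conjugate pair).
For λ=-4+4i: an eigenvector is (-2,-1) - i(3,1) = (-2 - 3i, -1 - i).
A real fundamental pair from Re and Im of e^((-4+4i)t)v: X_1 = e^(-4t)(cos(4t)·(-2,-1) + sin(4t)·(3,1)), X_2 = e^(-4t)(sin(4t)·(-2,-1) - cos(4t)·(3,1)).
General solution: K_1X_1 + K_2X_2.
Applying x_1(0)=3, x_2(0)=-2 gives K_1=9, K_2=-7.

x_1(t) = 41e^(-4t)sin(4t) + 3e^(-4t)cos(4t), x_2(t) = 16e^(-4t)sin(4t) - 2e^(-4t)cos(4t)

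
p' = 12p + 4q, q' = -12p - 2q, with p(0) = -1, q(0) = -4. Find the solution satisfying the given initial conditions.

Coefficient matrix A = [[12, 4], [-12, -2]].
Characteristic polynomial det(A - λI) = λ^2 - 10λ + 24 = 0.
Eigenvalues λ = 6, 4.
For λ=6: (A-λI) row 1 is [6, 4], so an eigenvector is (-2, 3).
For λ=4: (A-λI) row 1 is [8, 4], so an eigenvector is (-1, 2).
General solution: C_1e^(6t)(-2,3) + C_2e^(4t)(-1,2).
Applying p(0)=-1, q(0)=-4 gives C_1=6, C_2=-11.

p(t) = -12e^(6t) + 11e^(4t), q(t) = 18e^(6t) - 22e^(4t)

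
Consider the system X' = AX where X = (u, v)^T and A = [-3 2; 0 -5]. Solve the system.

Coefficient matrix A = [[-3, 2], [0, -5]].
Characteristic polynomial det(A - λI) = λ^2 + 8λ + 15 = 0.
Eigenvalues λ = -5, -3.
For λ=-5: (A-λI) row 1 is [2, 2], so an eigenvector is (1, -1).
For λ=-3: (A-λI) row 1 is [0, 2], so an eigenvector is (1, 0).
General solution: C_1e^(-5t)(1,-1) + C_2e^(-3t)(1,0).

u(t) = C_1e^(-5t) + C_2e^(-3t), v(t) = -C_1e^(-5t)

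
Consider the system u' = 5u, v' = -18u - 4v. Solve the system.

u(t) = c_1e^(5t), v(t) = -2c_1e^(5t) - c_2e^(-4t)

Coefficient matrix A = [[5, 0], [-18, -4]].
Characteristic polynomial det(A - λI) = λ^2 - λ - 20 = 0.
Eigenvalues λ = 5, -4.
For λ=5: (A-λI) row 2 is [-18, -9], so an eigenvector is (1, -2).
For λ=-4: (A-λI) row 1 is [9, 0], so an eigenvector is (0, -1).
General solution: c_1e^(5t)(1,-2) + c_2e^(-4t)(0,-1).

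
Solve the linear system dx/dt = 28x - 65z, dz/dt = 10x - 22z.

Coefficient matrix A = [[28, -65], [10, -22]].
Characteristic polynomial det(A - λI) = λ^2 - 6λ + 34 = 0.
Eigenvalues λ = 3 ± 5i (complex conjugate pair).
For λ=3+5i: an eigenvector is (-3,-1) - i(-2,-1) = (-3 + 2i, -1 + i).
A real fundamental pair from Re and Im of e^((3+5i)t)v: X_1 = e^(3t)(cos(5t)·(-3,-1) + sin(5t)·(-2,-1)), X_2 = e^(3t)(sin(5t)·(-3,-1) - cos(5t)·(-2,-1)).
General solution: c_1X_1 + c_2X_2.

x(t) = -2c_1e^(3t)sin(5t) - 3c_1e^(3t)cos(5t) - 3c_2e^(3t)sin(5t) + 2c_2e^(3t)cos(5t), z(t) = -c_1e^(3t)sin(5t) - c_1e^(3t)cos(5t) - c_2e^(3t)sin(5t) + c_2e^(3t)cos(5t)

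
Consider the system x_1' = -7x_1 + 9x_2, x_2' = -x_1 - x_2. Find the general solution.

x_1(t) = 3K_1e^(-4t) + 3K_2te^(-4t) - K_2e^(-4t), x_2(t) = K_1e^(-4t) + K_2te^(-4t)

Coefficient matrix A = [[-7, 9], [-1, -1]].
Characteristic polynomial det(A - λI) = λ^2 + 8λ + 16 = 0.
Single eigenvalue λ = -4 with algebraic multiplicity 2.
Eigenvector v = (3,1); generalized eigenvector w with (A-λI)w=v is (-1,0).
General solution: e^(-4t)[K_1·v + K_2·(t·v + w)].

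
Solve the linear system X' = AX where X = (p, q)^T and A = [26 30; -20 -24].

Coefficient matrix A = [[26, 30], [-20, -24]].
Characteristic polynomial det(A - λI) = λ^2 - 2λ - 24 = 0.
Eigenvalues λ = -4, 6.
For λ=-4: (A-λI) row 1 is [30, 30], so an eigenvector is (-1, 1).
For λ=6: (A-λI) row 1 is [20, 30], so an eigenvector is (3, -2).
General solution: C_1e^(-4t)(-1,1) + C_2e^(6t)(3,-2).

p(t) = -C_1e^(-4t) + 3C_2e^(6t), q(t) = C_1e^(-4t) - 2C_2e^(6t)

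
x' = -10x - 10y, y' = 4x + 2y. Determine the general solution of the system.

Coefficient matrix A = [[-10, -10], [4, 2]].
Characteristic polynomial det(A - λI) = λ^2 + 8λ + 20 = 0.
Eigenvalues λ = -4 ± 2i (complex conjugate pair).
For λ=-4+2i: an eigenvector is (-2,1) - i(1,-1) = (-2 - i, 1 + i).
A real fundamental pair from Re and Im of e^((-4+2i)t)v: X_1 = e^(-4t)(cos(2t)·(-2,1) + sin(2t)·(1,-1)), X_2 = e^(-4t)(sin(2t)·(-2,1) - cos(2t)·(1,-1)).
General solution: C_1X_1 + C_2X_2.

x(t) = C_1e^(-4t)sin(2t) - 2C_1e^(-4t)cos(2t) - 2C_2e^(-4t)sin(2t) - C_2e^(-4t)cos(2t), y(t) = -C_1e^(-4t)sin(2t) + C_1e^(-4t)cos(2t) + C_2e^(-4t)sin(2t) + C_2e^(-4t)cos(2t)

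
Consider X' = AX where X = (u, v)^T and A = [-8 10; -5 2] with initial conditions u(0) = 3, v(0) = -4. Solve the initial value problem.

u(t) = -11e^(-3t)sin(5t) + 3e^(-3t)cos(5t), v(t) = -7e^(-3t)sin(5t) - 4e^(-3t)cos(5t)

Coefficient matrix A = [[-8, 10], [-5, 2]].
Characteristic polynomial det(A - λI) = λ^2 + 6λ + 34 = 0.
Eigenvalues λ = -3 ± 5i (complex conjugate pair).
For λ=-3+5i: an eigenvector is (1,0) - i(-1,-1) = (1 + i, 0 + i).
A real fundamental pair from Re and Im of e^((-3+5i)t)v: X_1 = e^(-3t)(cos(5t)·(1,0) + sin(5t)·(-1,-1)), X_2 = e^(-3t)(sin(5t)·(1,0) - cos(5t)·(-1,-1)).
General solution: K_1X_1 + K_2X_2.
Applying u(0)=3, v(0)=-4 gives K_1=7, K_2=-4.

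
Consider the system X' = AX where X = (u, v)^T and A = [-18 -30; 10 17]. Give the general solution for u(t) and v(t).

u(t) = 2C_1e^(-3t) + 3C_2e^(2t), v(t) = -C_1e^(-3t) - 2C_2e^(2t)

Coefficient matrix A = [[-18, -30], [10, 17]].
Characteristic polynomial det(A - λI) = λ^2 + λ - 6 = 0.
Eigenvalues λ = -3, 2.
For λ=-3: (A-λI) row 1 is [-15, -30], so an eigenvector is (2, -1).
For λ=2: (A-λI) row 1 is [-20, -30], so an eigenvector is (3, -2).
General solution: C_1e^(-3t)(2,-1) + C_2e^(2t)(3,-2).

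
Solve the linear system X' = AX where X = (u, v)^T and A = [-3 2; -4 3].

u(t) = -K_1e^(-t) + K_2e^(t), v(t) = -K_1e^(-t) + 2K_2e^(t)

Coefficient matrix A = [[-3, 2], [-4, 3]].
Characteristic polynomial det(A - λI) = λ^2 - 1 = 0.
Eigenvalues λ = -1, 1.
For λ=-1: (A-λI) row 1 is [-2, 2], so an eigenvector is (-1, -1).
For λ=1: (A-λI) row 1 is [-4, 2], so an eigenvector is (1, 2).
General solution: K_1e^(-t)(-1,-1) + K_2e^(t)(1,2).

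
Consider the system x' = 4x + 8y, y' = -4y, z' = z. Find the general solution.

Coefficient matrix A = [[4, 8, 0], [0, -4, 0], [0, 0, 1]].
det(A - λI) = 0 gives eigenvalues λ = 4, -4, 1.
For λ=4: eigenvector (1,0,0).
For λ=-4: eigenvector (-1,1,0).
For λ=1: eigenvector (0,0,1).
General solution: c_1e^(4t)(1,0,0) + c_2e^(-4t)(-1,1,0) + c_3e^(t)(0,0,1).

x(t) = c_1e^(4t) - c_2e^(-4t), y(t) = c_2e^(-4t), z(t) = c_3e^(t)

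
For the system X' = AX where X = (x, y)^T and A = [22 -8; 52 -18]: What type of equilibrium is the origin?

A = [[22,-8],[52,-18]]; det(A-λI) = λ^2 - 4λ + 20.
λ = 2 ± 4i: positive real part.

unstable spiral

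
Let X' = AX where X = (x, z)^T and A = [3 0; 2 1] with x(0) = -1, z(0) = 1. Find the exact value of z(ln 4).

-56

A = [[3,0],[2,1]]; eigenvalues λ = 3, 1.
Eigenvectors: (-1,-1) for λ=3, (0,1) for λ=1.
From the initial condition, c_1 = 1, c_2 = 2.
z(ln 4) = (1)(4^3)(-1) + (2)(4^1)(1) = -56.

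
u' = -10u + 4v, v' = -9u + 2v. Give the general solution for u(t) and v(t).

Coefficient matrix A = [[-10, 4], [-9, 2]].
Characteristic polynomial det(A - λI) = λ^2 + 8λ + 16 = 0.
Single eigenvalue λ = -4 with algebraic multiplicity 2.
Eigenvector v = (-2,-3); generalized eigenvector w with (A-λI)w=v is (1,1).
General solution: e^(-4t)[C_1·v + C_2·(t·v + w)].

u(t) = -2C_1e^(-4t) - 2C_2te^(-4t) + C_2e^(-4t), v(t) = -3C_1e^(-4t) - 3C_2te^(-4t) + C_2e^(-4t)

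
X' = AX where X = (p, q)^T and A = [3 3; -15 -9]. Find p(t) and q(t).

Coefficient matrix A = [[3, 3], [-15, -9]].
Characteristic polynomial det(A - λI) = λ^2 + 6λ + 18 = 0.
Eigenvalues λ = -3 ± 3i (complex conjugate pair).
For λ=-3+3i: an eigenvector is (1,-2) - i(0,-1) = (1, -2 + i).
A real fundamental pair from Re and Im of e^((-3+3i)t)v: X_1 = e^(-3t)(cos(3t)·(1,-2) + sin(3t)·(0,-1)), X_2 = e^(-3t)(sin(3t)·(1,-2) - cos(3t)·(0,-1)).
General solution: K_1X_1 + K_2X_2.

p(t) = K_1e^(-3t)cos(3t) + K_2e^(-3t)sin(3t), q(t) = -K_1e^(-3t)sin(3t) - 2K_1e^(-3t)cos(3t) - 2K_2e^(-3t)sin(3t) + K_2e^(-3t)cos(3t)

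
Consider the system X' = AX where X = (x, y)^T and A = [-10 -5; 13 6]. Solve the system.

Coefficient matrix A = [[-10, -5], [13, 6]].
Characteristic polynomial det(A - λI) = λ^2 + 4λ + 5 = 0.
Eigenvalues λ = -2 ± i (complex conjugate pair).
For λ=-2+i: an eigenvector is (1,-2) - i(2,-3) = (1 - 2i, -2 + 3i).
A real fundamental pair from Re and Im of e^((-2+i)t)v: X_1 = e^(-2t)(cos(t)·(1,-2) + sin(t)·(2,-3)), X_2 = e^(-2t)(sin(t)·(1,-2) - cos(t)·(2,-3)).
General solution: K_1X_1 + K_2X_2.

x(t) = 2K_1e^(-2t)sin(t) + K_1e^(-2t)cos(t) + K_2e^(-2t)sin(t) - 2K_2e^(-2t)cos(t), y(t) = -3K_1e^(-2t)sin(t) - 2K_1e^(-2t)cos(t) - 2K_2e^(-2t)sin(t) + 3K_2e^(-2t)cos(t)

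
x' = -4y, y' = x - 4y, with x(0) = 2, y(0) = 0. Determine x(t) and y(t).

Coefficient matrix A = [[0, -4], [1, -4]].
Characteristic polynomial det(A - λI) = λ^2 + 4λ + 4 = 0.
Single eigenvalue λ = -2 with algebraic multiplicity 2.
Eigenvector v = (-2,-1); generalized eigenvector w with (A-λI)w=v is (-3,-1).
General solution: e^(-2t)[K_1·v + K_2·(t·v + w)].
Applying x(0)=2, y(0)=0 gives K_1=2, K_2=-2.

x(t) = 4te^(-2t) + 2e^(-2t), y(t) = 2te^(-2t)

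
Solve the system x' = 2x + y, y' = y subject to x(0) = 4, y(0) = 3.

Coefficient matrix A = [[2, 1], [0, 1]].
Characteristic polynomial det(A - λI) = λ^2 - 3λ + 2 = 0.
Eigenvalues λ = 2, 1.
For λ=2: (A-λI) row 1 is [0, 1], so an eigenvector is (1, 0).
For λ=1: (A-λI) row 1 is [1, 1], so an eigenvector is (-1, 1).
General solution: C_1e^(2t)(1,0) + C_2e^(t)(-1,1).
Applying x(0)=4, y(0)=3 gives C_1=7, C_2=3.

x(t) = 7e^(2t) - 3e^(t), y(t) = 3e^(t)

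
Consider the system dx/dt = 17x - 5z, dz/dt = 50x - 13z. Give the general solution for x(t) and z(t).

x(t) = c_1e^(2t)sin(5t) - c_2e^(2t)cos(5t), z(t) = 3c_1e^(2t)sin(5t) - c_1e^(2t)cos(5t) - c_2e^(2t)sin(5t) - 3c_2e^(2t)cos(5t)

Coefficient matrix A = [[17, -5], [50, -13]].
Characteristic polynomial det(A - λI) = λ^2 - 4λ + 29 = 0.
Eigenvalues λ = 2 ± 5i (complex conjugate pair).
For λ=2+5i: an eigenvector is (0,-1) - i(1,3) = (0 - i, -1 - 3i).
A real fundamental pair from Re and Im of e^((2+5i)t)v: X_1 = e^(2t)(cos(5t)·(0,-1) + sin(5t)·(1,3)), X_2 = e^(2t)(sin(5t)·(0,-1) - cos(5t)·(1,3)).
General solution: c_1X_1 + c_2X_2.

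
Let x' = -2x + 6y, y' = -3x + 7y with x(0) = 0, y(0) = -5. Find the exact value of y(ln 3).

-795

A = [[-2,6],[-3,7]]; eigenvalues λ = 1, 4.
Eigenvectors: (-2,-1) for λ=1, (1,1) for λ=4.
From the initial condition, c_1 = -5, c_2 = -10.
y(ln 3) = (-5)(3^1)(-1) + (-10)(3^4)(1) = -795.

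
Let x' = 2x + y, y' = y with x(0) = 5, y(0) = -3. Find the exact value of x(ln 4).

A = [[2,1],[0,1]]; eigenvalues λ = 2, 1.
Eigenvectors: (-1,0) for λ=2, (-1,1) for λ=1.
From the initial condition, c_1 = -2, c_2 = -3.
x(ln 4) = (-2)(4^2)(-1) + (-3)(4^1)(-1) = 44.

44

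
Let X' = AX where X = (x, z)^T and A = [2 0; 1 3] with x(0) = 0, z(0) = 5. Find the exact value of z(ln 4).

320

A = [[2,0],[1,3]]; eigenvalues λ = 2, 3.
Eigenvectors: (1,-1) for λ=2, (0,1) for λ=3.
From the initial condition, c_1 = 0, c_2 = 5.
z(ln 4) = (0)(4^2)(-1) + (5)(4^3)(1) = 320.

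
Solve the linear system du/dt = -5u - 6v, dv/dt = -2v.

u(t) = C_1e^(-5t) + 2C_2e^(-2t), v(t) = -C_2e^(-2t)

Coefficient matrix A = [[-5, -6], [0, -2]].
Characteristic polynomial det(A - λI) = λ^2 + 7λ + 10 = 0.
Eigenvalues λ = -5, -2.
For λ=-5: (A-λI) row 1 is [0, -6], so an eigenvector is (1, 0).
For λ=-2: (A-λI) row 1 is [-3, -6], so an eigenvector is (2, -1).
General solution: C_1e^(-5t)(1,0) + C_2e^(-2t)(2,-1).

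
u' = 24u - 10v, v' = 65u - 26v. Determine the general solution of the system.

u(t) = K_1e^(-t)sin(5t) + K_1e^(-t)cos(5t) + K_2e^(-t)sin(5t) - K_2e^(-t)cos(5t), v(t) = 3K_1e^(-t)sin(5t) + 2K_1e^(-t)cos(5t) + 2K_2e^(-t)sin(5t) - 3K_2e^(-t)cos(5t)

Coefficient matrix A = [[24, -10], [65, -26]].
Characteristic polynomial det(A - λI) = λ^2 + 2λ + 26 = 0.
Eigenvalues λ = -1 ± 5i (complex conjugate pair).
For λ=-1+5i: an eigenvector is (1,2) - i(1,3) = (1 - i, 2 - 3i).
A real fundamental pair from Re and Im of e^((-1+5i)t)v: X_1 = e^(-t)(cos(5t)·(1,2) + sin(5t)·(1,3)), X_2 = e^(-t)(sin(5t)·(1,2) - cos(5t)·(1,3)).
General solution: K_1X_1 + K_2X_2.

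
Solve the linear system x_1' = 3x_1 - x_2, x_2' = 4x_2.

x_1(t) = C_1e^(4t) + C_2e^(3t), x_2(t) = -C_1e^(4t)

Coefficient matrix A = [[3, -1], [0, 4]].
Characteristic polynomial det(A - λI) = λ^2 - 7λ + 12 = 0.
Eigenvalues λ = 4, 3.
For λ=4: (A-λI) row 1 is [-1, -1], so an eigenvector is (1, -1).
For λ=3: (A-λI) row 1 is [0, -1], so an eigenvector is (1, 0).
General solution: C_1e^(4t)(1,-1) + C_2e^(3t)(1,0).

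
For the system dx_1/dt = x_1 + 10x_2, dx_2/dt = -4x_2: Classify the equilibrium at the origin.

saddle

A = [[1,10],[0,-4]]; det(A-λI) = λ^2 + 3λ - 4.
λ = -4, 1: opposite signs.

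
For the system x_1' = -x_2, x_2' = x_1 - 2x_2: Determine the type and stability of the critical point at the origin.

A = [[0,-1],[1,-2]]; det(A-λI) = λ^2 + 2λ + 1.
repeated λ = -1 with a single eigenvector.

stable improper node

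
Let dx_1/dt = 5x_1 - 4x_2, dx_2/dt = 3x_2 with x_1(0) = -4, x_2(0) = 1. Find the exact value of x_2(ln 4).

64

A = [[5,-4],[0,3]]; eigenvalues λ = 5, 3.
Eigenvectors: (-1,0) for λ=5, (-2,-1) for λ=3.
From the initial condition, c_1 = 6, c_2 = -1.
x_2(ln 4) = (6)(4^5)(0) + (-1)(4^3)(-1) = 64.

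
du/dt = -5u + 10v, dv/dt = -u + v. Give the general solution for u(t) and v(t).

u(t) = 3c_1e^(-2t)sin(t) - c_1e^(-2t)cos(t) - c_2e^(-2t)sin(t) - 3c_2e^(-2t)cos(t), v(t) = c_1e^(-2t)sin(t) - c_2e^(-2t)cos(t)

Coefficient matrix A = [[-5, 10], [-1, 1]].
Characteristic polynomial det(A - λI) = λ^2 + 4λ + 5 = 0.
Eigenvalues λ = -2 ± i (complex conjugate pair).
For λ=-2+i: an eigenvector is (-1,0) - i(3,1) = (-1 - 3i, 0 - i).
A real fundamental pair from Re and Im of e^((-2+i)t)v: X_1 = e^(-2t)(cos(t)·(-1,0) + sin(t)·(3,1)), X_2 = e^(-2t)(sin(t)·(-1,0) - cos(t)·(3,1)).
General solution: c_1X_1 + c_2X_2.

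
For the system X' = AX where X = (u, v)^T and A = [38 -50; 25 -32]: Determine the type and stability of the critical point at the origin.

A = [[38,-50],[25,-32]]; det(A-λI) = λ^2 - 6λ + 34.
λ = 3 ± 5i: positive real part.

unstable spiral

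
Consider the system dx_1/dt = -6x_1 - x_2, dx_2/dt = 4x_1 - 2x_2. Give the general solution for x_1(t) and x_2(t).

x_1(t) = K_1e^(-4t) + K_2te^(-4t), x_2(t) = -2K_1e^(-4t) - 2K_2te^(-4t) - K_2e^(-4t)

Coefficient matrix A = [[-6, -1], [4, -2]].
Characteristic polynomial det(A - λI) = λ^2 + 8λ + 16 = 0.
Single eigenvalue λ = -4 with algebraic multiplicity 2.
Eigenvector v = (1,-2); generalized eigenvector w with (A-λI)w=v is (0,-1).
General solution: e^(-4t)[K_1·v + K_2·(t·v + w)].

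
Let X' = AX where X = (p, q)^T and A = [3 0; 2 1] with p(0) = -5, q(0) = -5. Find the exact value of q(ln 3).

A = [[3,0],[2,1]]; eigenvalues λ = 1, 3.
Eigenvectors: (0,1) for λ=1, (-1,-1) for λ=3.
From the initial condition, c_1 = 0, c_2 = 5.
q(ln 3) = (0)(3^1)(1) + (5)(3^3)(-1) = -135.

-135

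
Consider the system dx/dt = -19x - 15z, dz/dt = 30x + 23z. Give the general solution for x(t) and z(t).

x(t) = 2c_1e^(2t)sin(3t) - c_1e^(2t)cos(3t) - c_2e^(2t)sin(3t) - 2c_2e^(2t)cos(3t), z(t) = -3c_1e^(2t)sin(3t) + c_1e^(2t)cos(3t) + c_2e^(2t)sin(3t) + 3c_2e^(2t)cos(3t)

Coefficient matrix A = [[-19, -15], [30, 23]].
Characteristic polynomial det(A - λI) = λ^2 - 4λ + 13 = 0.
Eigenvalues λ = 2 ± 3i (complex conjugate pair).
For λ=2+3i: an eigenvector is (-1,1) - i(2,-3) = (-1 - 2i, 1 + 3i).
A real fundamental pair from Re and Im of e^((2+3i)t)v: X_1 = e^(2t)(cos(3t)·(-1,1) + sin(3t)·(2,-3)), X_2 = e^(2t)(sin(3t)·(-1,1) - cos(3t)·(2,-3)).
General solution: c_1X_1 + c_2X_2.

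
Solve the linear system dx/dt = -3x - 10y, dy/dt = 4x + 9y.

Coefficient matrix A = [[-3, -10], [4, 9]].
Characteristic polynomial det(A - λI) = λ^2 - 6λ + 13 = 0.
Eigenvalues λ = 3 ± 2i (complex conjugate pair).
For λ=3+2i: an eigenvector is (1,-1) - i(2,-1) = (1 - 2i, -1 + i).
A real fundamental pair from Re and Im of e^((3+2i)t)v: X_1 = e^(3t)(cos(2t)·(1,-1) + sin(2t)·(2,-1)), X_2 = e^(3t)(sin(2t)·(1,-1) - cos(2t)·(2,-1)).
General solution: C_1X_1 + C_2X_2.

x(t) = 2C_1e^(3t)sin(2t) + C_1e^(3t)cos(2t) + C_2e^(3t)sin(2t) - 2C_2e^(3t)cos(2t), y(t) = -C_1e^(3t)sin(2t) - C_1e^(3t)cos(2t) - C_2e^(3t)sin(2t) + C_2e^(3t)cos(2t)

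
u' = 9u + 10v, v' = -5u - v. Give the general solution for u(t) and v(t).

u(t) = C_1e^(4t)sin(5t) - C_1e^(4t)cos(5t) - C_2e^(4t)sin(5t) - C_2e^(4t)cos(5t), v(t) = C_1e^(4t)cos(5t) + C_2e^(4t)sin(5t)

Coefficient matrix A = [[9, 10], [-5, -1]].
Characteristic polynomial det(A - λI) = λ^2 - 8λ + 41 = 0.
Eigenvalues λ = 4 ± 5i (complex conjugate pair).
For λ=4+5i: an eigenvector is (-1,1) - i(1,0) = (-1 - i, 1).
A real fundamental pair from Re and Im of e^((4+5i)t)v: X_1 = e^(4t)(cos(5t)·(-1,1) + sin(5t)·(1,0)), X_2 = e^(4t)(sin(5t)·(-1,1) - cos(5t)·(1,0)).
General solution: C_1X_1 + C_2X_2.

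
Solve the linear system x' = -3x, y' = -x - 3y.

x(t) = C_2e^(-3t), y(t) = -C_1e^(-3t) - C_2te^(-3t) - 3C_2e^(-3t)

Coefficient matrix A = [[-3, 0], [-1, -3]].
Characteristic polynomial det(A - λI) = λ^2 + 6λ + 9 = 0.
Single eigenvalue λ = -3 with algebraic multiplicity 2.
Eigenvector v = (0,-1); generalized eigenvector w with (A-λI)w=v is (1,-3).
General solution: e^(-3t)[C_1·v + C_2·(t·v + w)].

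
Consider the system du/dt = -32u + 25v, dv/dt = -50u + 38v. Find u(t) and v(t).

Coefficient matrix A = [[-32, 25], [-50, 38]].
Characteristic polynomial det(A - λI) = λ^2 - 6λ + 34 = 0.
Eigenvalues λ = 3 ± 5i (complex conjugate pair).
For λ=3+5i: an eigenvector is (2,3) - i(1,1) = (2 - i, 3 - i).
A real fundamental pair from Re and Im of e^((3+5i)t)v: X_1 = e^(3t)(cos(5t)·(2,3) + sin(5t)·(1,1)), X_2 = e^(3t)(sin(5t)·(2,3) - cos(5t)·(1,1)).
General solution: K_1X_1 + K_2X_2.

u(t) = K_1e^(3t)sin(5t) + 2K_1e^(3t)cos(5t) + 2K_2e^(3t)sin(5t) - K_2e^(3t)cos(5t), v(t) = K_1e^(3t)sin(5t) + 3K_1e^(3t)cos(5t) + 3K_2e^(3t)sin(5t) - K_2e^(3t)cos(5t)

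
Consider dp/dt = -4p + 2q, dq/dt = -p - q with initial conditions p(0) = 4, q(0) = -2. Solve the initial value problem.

Coefficient matrix A = [[-4, 2], [-1, -1]].
Characteristic polynomial det(A - λI) = λ^2 + 5λ + 6 = 0.
Eigenvalues λ = -2, -3.
For λ=-2: (A-λI) row 1 is [-2, 2], so an eigenvector is (1, 1).
For λ=-3: (A-λI) row 1 is [-1, 2], so an eigenvector is (2, 1).
General solution: c_1e^(-2t)(1,1) + c_2e^(-3t)(2,1).
Applying p(0)=4, q(0)=-2 gives c_1=-8, c_2=6.

p(t) = -8e^(-2t) + 12e^(-3t), q(t) = -8e^(-2t) + 6e^(-3t)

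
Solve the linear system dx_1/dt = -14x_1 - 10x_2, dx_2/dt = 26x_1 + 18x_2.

Coefficient matrix A = [[-14, -10], [26, 18]].
Characteristic polynomial det(A - λI) = λ^2 - 4λ + 8 = 0.
Eigenvalues λ = 2 ± 2i (complex conjugate pair).
For λ=2+2i: an eigenvector is (-1,2) - i(-2,3) = (-1 + 2i, 2 - 3i).
A real fundamental pair from Re and Im of e^((2+2i)t)v: X_1 = e^(2t)(cos(2t)·(-1,2) + sin(2t)·(-2,3)), X_2 = e^(2t)(sin(2t)·(-1,2) - cos(2t)·(-2,3)).
General solution: c_1X_1 + c_2X_2.

x_1(t) = -2c_1e^(2t)sin(2t) - c_1e^(2t)cos(2t) - c_2e^(2t)sin(2t) + 2c_2e^(2t)cos(2t), x_2(t) = 3c_1e^(2t)sin(2t) + 2c_1e^(2t)cos(2t) + 2c_2e^(2t)sin(2t) - 3c_2e^(2t)cos(2t)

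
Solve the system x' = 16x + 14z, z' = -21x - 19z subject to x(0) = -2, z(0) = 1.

x(t) = -4e^(2t) + 2e^(-5t), z(t) = 4e^(2t) - 3e^(-5t)

Coefficient matrix A = [[16, 14], [-21, -19]].
Characteristic polynomial det(A - λI) = λ^2 + 3λ - 10 = 0.
Eigenvalues λ = 2, -5.
For λ=2: (A-λI) row 1 is [14, 14], so an eigenvector is (-1, 1).
For λ=-5: (A-λI) row 1 is [21, 14], so an eigenvector is (-2, 3).
General solution: C_1e^(2t)(-1,1) + C_2e^(-5t)(-2,3).
Applying x(0)=-2, z(0)=1 gives C_1=4, C_2=-1.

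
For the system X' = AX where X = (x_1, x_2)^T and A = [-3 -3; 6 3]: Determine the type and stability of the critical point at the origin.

A = [[-3,-3],[6,3]]; det(A-λI) = λ^2 + 9.
λ = 0 ± 3i: zero real part.

center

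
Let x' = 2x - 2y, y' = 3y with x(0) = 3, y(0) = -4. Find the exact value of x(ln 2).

44

A = [[2,-2],[0,3]]; eigenvalues λ = 3, 2.
Eigenvectors: (2,-1) for λ=3, (1,0) for λ=2.
From the initial condition, c_1 = 4, c_2 = -5.
x(ln 2) = (4)(2^3)(2) + (-5)(2^2)(1) = 44.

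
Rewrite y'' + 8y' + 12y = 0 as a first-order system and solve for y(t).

Let x_1 = y, x_2 = y'. Then x_1' = x_2 and x_2' = -12x_1 - 8x_2.
A = [[0,1],[-12,-8]]; det(A-λI) = λ^2 + 8λ + 12.
Eigenvalues λ = -2, -6 with eigenvectors (1,-2), (1,-6).

y(t) = C_1e^(-2t) + C_2e^(-6t)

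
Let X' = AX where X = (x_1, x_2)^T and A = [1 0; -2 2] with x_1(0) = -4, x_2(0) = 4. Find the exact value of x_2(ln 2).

A = [[1,0],[-2,2]]; eigenvalues λ = 2, 1.
Eigenvectors: (0,-1) for λ=2, (1,2) for λ=1.
From the initial condition, c_1 = -12, c_2 = -4.
x_2(ln 2) = (-12)(2^2)(-1) + (-4)(2^1)(2) = 32.

32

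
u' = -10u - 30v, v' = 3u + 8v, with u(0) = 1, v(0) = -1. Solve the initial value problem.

u(t) = 7e^(-t)sin(3t) + e^(-t)cos(3t), v(t) = -2e^(-t)sin(3t) - e^(-t)cos(3t)

Coefficient matrix A = [[-10, -30], [3, 8]].
Characteristic polynomial det(A - λI) = λ^2 + 2λ + 10 = 0.
Eigenvalues λ = -1 ± 3i (complex conjugate pair).
For λ=-1+3i: an eigenvector is (-3,1) - i(-1,0) = (-3 + i, 1).
A real fundamental pair from Re and Im of e^((-1+3i)t)v: X_1 = e^(-t)(cos(3t)·(-3,1) + sin(3t)·(-1,0)), X_2 = e^(-t)(sin(3t)·(-3,1) - cos(3t)·(-1,0)).
General solution: c_1X_1 + c_2X_2.
Applying u(0)=1, v(0)=-1 gives c_1=-1, c_2=-2.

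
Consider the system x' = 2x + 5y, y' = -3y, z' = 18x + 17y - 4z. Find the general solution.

x(t) = c_1e^(2t) - c_2e^(-3t), y(t) = c_2e^(-3t), z(t) = 3c_1e^(2t) - c_2e^(-3t) + c_3e^(-4t)

Coefficient matrix A = [[2, 5, 0], [0, -3, 0], [18, 17, -4]].
det(A - λI) = 0 gives eigenvalues λ = 2, -3, -4.
For λ=2: eigenvector (1,0,3).
For λ=-3: eigenvector (-1,1,-1).
For λ=-4: eigenvector (0,0,1).
General solution: c_1e^(2t)(1,0,3) + c_2e^(-3t)(-1,1,-1) + c_3e^(-4t)(0,0,1).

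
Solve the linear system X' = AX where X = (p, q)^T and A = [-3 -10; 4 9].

p(t) = 2K_1e^(3t)sin(2t) + K_1e^(3t)cos(2t) + K_2e^(3t)sin(2t) - 2K_2e^(3t)cos(2t), q(t) = -K_1e^(3t)sin(2t) - K_1e^(3t)cos(2t) - K_2e^(3t)sin(2t) + K_2e^(3t)cos(2t)

Coefficient matrix A = [[-3, -10], [4, 9]].
Characteristic polynomial det(A - λI) = λ^2 - 6λ + 13 = 0.
Eigenvalues λ = 3 ± 2i (complex conjugate pair).
For λ=3+2i: an eigenvector is (1,-1) - i(2,-1) = (1 - 2i, -1 + i).
A real fundamental pair from Re and Im of e^((3+2i)t)v: X_1 = e^(3t)(cos(2t)·(1,-1) + sin(2t)·(2,-1)), X_2 = e^(3t)(sin(2t)·(1,-1) - cos(2t)·(2,-1)).
General solution: K_1X_1 + K_2X_2.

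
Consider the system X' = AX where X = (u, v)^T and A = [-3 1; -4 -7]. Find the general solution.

u(t) = c_1e^(-5t) + c_2te^(-5t) + 2c_2e^(-5t), v(t) = -2c_1e^(-5t) - 2c_2te^(-5t) - 3c_2e^(-5t)

Coefficient matrix A = [[-3, 1], [-4, -7]].
Characteristic polynomial det(A - λI) = λ^2 + 10λ + 25 = 0.
Single eigenvalue λ = -5 with algebraic multiplicity 2.
Eigenvector v = (1,-2); generalized eigenvector w with (A-λI)w=v is (2,-3).
General solution: e^(-5t)[c_1·v + c_2·(t·v + w)].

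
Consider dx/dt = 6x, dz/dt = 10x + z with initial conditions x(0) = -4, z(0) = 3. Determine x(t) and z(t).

x(t) = -4e^(6t), z(t) = -8e^(6t) + 11e^(t)

Coefficient matrix A = [[6, 0], [10, 1]].
Characteristic polynomial det(A - λI) = λ^2 - 7λ + 6 = 0.
Eigenvalues λ = 6, 1.
For λ=6: (A-λI) row 2 is [10, -5], so an eigenvector is (-1, -2).
For λ=1: (A-λI) row 1 is [5, 0], so an eigenvector is (0, -1).
General solution: c_1e^(6t)(-1,-2) + c_2e^(t)(0,-1).
Applying x(0)=-4, z(0)=3 gives c_1=4, c_2=-11.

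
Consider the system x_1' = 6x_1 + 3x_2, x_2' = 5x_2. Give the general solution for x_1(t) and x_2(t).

Coefficient matrix A = [[6, 3], [0, 5]].
Characteristic polynomial det(A - λI) = λ^2 - 11λ + 30 = 0.
Eigenvalues λ = 6, 5.
For λ=6: (A-λI) row 1 is [0, 3], so an eigenvector is (1, 0).
For λ=5: (A-λI) row 1 is [1, 3], so an eigenvector is (-3, 1).
General solution: K_1e^(6t)(1,0) + K_2e^(5t)(-3,1).

x_1(t) = K_1e^(6t) - 3K_2e^(5t), x_2(t) = K_2e^(5t)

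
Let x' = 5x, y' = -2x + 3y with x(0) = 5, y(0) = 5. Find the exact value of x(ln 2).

A = [[5,0],[-2,3]]; eigenvalues λ = 3, 5.
Eigenvectors: (0,-1) for λ=3, (-1,1) for λ=5.
From the initial condition, c_1 = -10, c_2 = -5.
x(ln 2) = (-10)(2^3)(0) + (-5)(2^5)(-1) = 160.

160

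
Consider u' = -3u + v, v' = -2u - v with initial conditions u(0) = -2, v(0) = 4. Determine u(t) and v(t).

u(t) = 6e^(-2t)sin(t) - 2e^(-2t)cos(t), v(t) = 8e^(-2t)sin(t) + 4e^(-2t)cos(t)

Coefficient matrix A = [[-3, 1], [-2, -1]].
Characteristic polynomial det(A - λI) = λ^2 + 4λ + 5 = 0.
Eigenvalues λ = -2 ± i (complex conjugate pair).
For λ=-2+i: an eigenvector is (1,1) - i(0,-1) = (1, 1 + i).
A real fundamental pair from Re and Im of e^((-2+i)t)v: X_1 = e^(-2t)(cos(t)·(1,1) + sin(t)·(0,-1)), X_2 = e^(-2t)(sin(t)·(1,1) - cos(t)·(0,-1)).
General solution: C_1X_1 + C_2X_2.
Applying u(0)=-2, v(0)=4 gives C_1=-2, C_2=6.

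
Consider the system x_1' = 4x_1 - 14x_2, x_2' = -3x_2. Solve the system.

Coefficient matrix A = [[4, -14], [0, -3]].
Characteristic polynomial det(A - λI) = λ^2 - λ - 12 = 0.
Eigenvalues λ = -3, 4.
For λ=-3: (A-λI) row 1 is [7, -14], so an eigenvector is (2, 1).
For λ=4: (A-λI) row 1 is [0, -14], so an eigenvector is (1, 0).
General solution: C_1e^(-3t)(2,1) + C_2e^(4t)(1,0).

x_1(t) = 2C_1e^(-3t) + C_2e^(4t), x_2(t) = C_1e^(-3t)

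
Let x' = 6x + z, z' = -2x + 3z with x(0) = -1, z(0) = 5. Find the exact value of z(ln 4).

A = [[6,1],[-2,3]]; eigenvalues λ = 4, 5.
Eigenvectors: (1,-2) for λ=4, (-1,1) for λ=5.
From the initial condition, c_1 = -4, c_2 = -3.
z(ln 4) = (-4)(4^4)(-2) + (-3)(4^5)(1) = -1024.

-1024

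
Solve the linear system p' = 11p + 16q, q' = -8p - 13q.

p(t) = -2K_1e^(3t) + K_2e^(-5t), q(t) = K_1e^(3t) - K_2e^(-5t)

Coefficient matrix A = [[11, 16], [-8, -13]].
Characteristic polynomial det(A - λI) = λ^2 + 2λ - 15 = 0.
Eigenvalues λ = 3, -5.
For λ=3: (A-λI) row 1 is [8, 16], so an eigenvector is (-2, 1).
For λ=-5: (A-λI) row 1 is [16, 16], so an eigenvector is (1, -1).
General solution: K_1e^(3t)(-2,1) + K_2e^(-5t)(1,-1).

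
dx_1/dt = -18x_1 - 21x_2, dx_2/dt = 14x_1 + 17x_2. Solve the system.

Coefficient matrix A = [[-18, -21], [14, 17]].
Characteristic polynomial det(A - λI) = λ^2 + λ - 12 = 0.
Eigenvalues λ = 3, -4.
For λ=3: (A-λI) row 1 is [-21, -21], so an eigenvector is (1, -1).
For λ=-4: (A-λI) row 1 is [-14, -21], so an eigenvector is (3, -2).
General solution: C_1e^(3t)(1,-1) + C_2e^(-4t)(3,-2).

x_1(t) = C_1e^(3t) + 3C_2e^(-4t), x_2(t) = -C_1e^(3t) - 2C_2e^(-4t)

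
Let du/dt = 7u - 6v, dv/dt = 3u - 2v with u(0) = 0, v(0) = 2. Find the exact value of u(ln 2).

-56

A = [[7,-6],[3,-2]]; eigenvalues λ = 4, 1.
Eigenvectors: (-2,-1) for λ=4, (-1,-1) for λ=1.
From the initial condition, c_1 = 2, c_2 = -4.
u(ln 2) = (2)(2^4)(-2) + (-4)(2^1)(-1) = -56.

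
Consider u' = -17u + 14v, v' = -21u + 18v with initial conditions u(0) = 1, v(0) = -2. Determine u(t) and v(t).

u(t) = -6e^(4t) + 7e^(-3t), v(t) = -9e^(4t) + 7e^(-3t)

Coefficient matrix A = [[-17, 14], [-21, 18]].
Characteristic polynomial det(A - λI) = λ^2 - λ - 12 = 0.
Eigenvalues λ = 4, -3.
For λ=4: (A-λI) row 1 is [-21, 14], so an eigenvector is (-2, -3).
For λ=-3: (A-λI) row 1 is [-14, 14], so an eigenvector is (-1, -1).
General solution: C_1e^(4t)(-2,-3) + C_2e^(-3t)(-1,-1).
Applying u(0)=1, v(0)=-2 gives C_1=3, C_2=-7.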